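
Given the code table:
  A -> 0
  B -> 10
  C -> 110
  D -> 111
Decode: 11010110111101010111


Decoding:
110 -> C
10 -> B
110 -> C
111 -> D
10 -> B
10 -> B
10 -> B
111 -> D


Result: CBCDBBBD


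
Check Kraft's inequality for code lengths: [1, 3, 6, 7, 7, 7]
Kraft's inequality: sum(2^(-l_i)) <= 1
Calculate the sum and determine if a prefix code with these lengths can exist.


Sum = 2^(-1) + 2^(-3) + 2^(-6) + 2^(-7) + 2^(-7) + 2^(-7)
    = 0.5 + 0.125 + 0.015625 + 0.0078125 + 0.0078125 + 0.0078125
    = 85/128 = 0.6640625
Since 0.6640625 <= 1, Kraft's inequality IS satisfied.
A prefix code with these lengths CAN exist.

Kraft sum = 0.6640625. Satisfied.


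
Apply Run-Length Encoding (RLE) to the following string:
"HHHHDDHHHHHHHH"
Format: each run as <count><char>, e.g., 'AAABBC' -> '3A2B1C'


Scanning runs left to right:
  i=0: run of 'H' x 4 -> '4H'
  i=4: run of 'D' x 2 -> '2D'
  i=6: run of 'H' x 8 -> '8H'

RLE = 4H2D8H


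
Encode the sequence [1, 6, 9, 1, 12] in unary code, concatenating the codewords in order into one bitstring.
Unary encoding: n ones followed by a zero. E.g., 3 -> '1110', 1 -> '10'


Encode each number as n ones followed by a terminating 0:
  1 -> 10 (2 bits)
  6 -> 1111110 (7 bits)
  9 -> 1111111110 (10 bits)
  1 -> 10 (2 bits)
  12 -> 1111111111110 (13 bits)
Total length = 2 + 7 + 10 + 2 + 13 = 34 bits.

Unary([1, 6, 9, 1, 12]) = 1011111101111111110101111111111110 (34 bits)


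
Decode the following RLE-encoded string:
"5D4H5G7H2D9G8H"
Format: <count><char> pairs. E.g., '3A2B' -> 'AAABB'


Expanding each <count><char> pair:
  5D -> 'DDDDD'
  4H -> 'HHHH'
  5G -> 'GGGGG'
  7H -> 'HHHHHHH'
  2D -> 'DD'
  9G -> 'GGGGGGGGG'
  8H -> 'HHHHHHHH'

Decoded = DDDDDHHHHGGGGGHHHHHHHDDGGGGGGGGGHHHHHHHH


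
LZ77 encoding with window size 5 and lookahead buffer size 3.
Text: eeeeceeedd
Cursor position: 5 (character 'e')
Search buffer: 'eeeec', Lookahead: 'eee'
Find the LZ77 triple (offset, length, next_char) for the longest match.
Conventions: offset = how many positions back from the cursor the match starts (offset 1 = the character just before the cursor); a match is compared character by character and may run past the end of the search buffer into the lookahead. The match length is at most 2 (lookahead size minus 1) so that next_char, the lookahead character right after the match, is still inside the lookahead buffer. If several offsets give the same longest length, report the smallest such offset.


Try each offset into the search buffer:
  offset=1 (pos 4, char 'c'): match length 0
  offset=2 (pos 3, char 'e'): match length 1
  offset=3 (pos 2, char 'e'): match length 2
  offset=4 (pos 1, char 'e'): match length 2
  offset=5 (pos 0, char 'e'): match length 2
Longest match has length 2, found at offsets 3, 4, 5; take the smallest, offset 3.
next_char = character at position 5 + 2 = 7 -> 'e'

Best match: offset=3, length=2 (matching 'ee' starting at position 2)
LZ77 triple: (3, 2, 'e')


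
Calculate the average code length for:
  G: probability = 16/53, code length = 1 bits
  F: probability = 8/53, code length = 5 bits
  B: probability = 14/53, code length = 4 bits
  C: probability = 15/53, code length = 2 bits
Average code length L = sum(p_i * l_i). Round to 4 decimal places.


Weighted contributions p_i * l_i:
  G: (16/53) * 1 = 16/53
  F: (8/53) * 5 = 40/53
  B: (14/53) * 4 = 56/53
  C: (15/53) * 2 = 30/53
Sum = (16 + 40 + 56 + 30)/53 = 142/53

L = 142/53 = 2.6792 bits/symbol


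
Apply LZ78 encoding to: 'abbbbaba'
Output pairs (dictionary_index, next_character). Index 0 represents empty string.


LZ78 encoding steps:
Dictionary: {0: ''}
Step 1: w='' (idx 0), next='a' -> output (0, 'a'), add 'a' as idx 1
Step 2: w='' (idx 0), next='b' -> output (0, 'b'), add 'b' as idx 2
Step 3: w='b' (idx 2), next='b' -> output (2, 'b'), add 'bb' as idx 3
Step 4: w='b' (idx 2), next='a' -> output (2, 'a'), add 'ba' as idx 4
Step 5: w='ba' (idx 4), end of input -> output (4, '')


Encoded: [(0, 'a'), (0, 'b'), (2, 'b'), (2, 'a'), (4, '')]


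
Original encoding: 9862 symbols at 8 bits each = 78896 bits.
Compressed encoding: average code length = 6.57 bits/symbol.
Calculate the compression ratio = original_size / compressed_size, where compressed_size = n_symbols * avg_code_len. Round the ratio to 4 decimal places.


original_size = n_symbols * orig_bits = 9862 * 8 = 78896 bits
compressed_size = n_symbols * avg_code_len = 9862 * 6.57 = 64793.34 bits
ratio = original_size / compressed_size = 78896 / 64793.34 = 1.2177

Compression ratio = 1.2177


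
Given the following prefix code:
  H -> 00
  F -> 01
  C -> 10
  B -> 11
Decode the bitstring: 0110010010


Decoding step by step:
Bits 01 -> F
Bits 10 -> C
Bits 01 -> F
Bits 00 -> H
Bits 10 -> C


Decoded message: FCFHC


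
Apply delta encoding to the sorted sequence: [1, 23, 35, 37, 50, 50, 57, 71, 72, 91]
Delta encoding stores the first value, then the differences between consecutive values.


First value: 1
Deltas:
  23 - 1 = 22
  35 - 23 = 12
  37 - 35 = 2
  50 - 37 = 13
  50 - 50 = 0
  57 - 50 = 7
  71 - 57 = 14
  72 - 71 = 1
  91 - 72 = 19


Delta encoded: [1, 22, 12, 2, 13, 0, 7, 14, 1, 19]


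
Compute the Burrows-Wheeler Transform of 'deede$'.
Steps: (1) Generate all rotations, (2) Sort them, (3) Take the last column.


Rotations (sorted):
  0: $deede -> last char: e
  1: de$dee -> last char: e
  2: deede$ -> last char: $
  3: e$deed -> last char: d
  4: ede$de -> last char: e
  5: eede$d -> last char: d


BWT = ee$ded


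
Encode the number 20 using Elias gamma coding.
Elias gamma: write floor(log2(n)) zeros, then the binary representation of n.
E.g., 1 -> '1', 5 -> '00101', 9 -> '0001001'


num_bits = floor(log2(20)) + 1 = 5
leading_zeros = num_bits - 1 = 4
binary(20) = 10100

Elias gamma(20) = '0000' + '10100' = 000010100 (9 bits)


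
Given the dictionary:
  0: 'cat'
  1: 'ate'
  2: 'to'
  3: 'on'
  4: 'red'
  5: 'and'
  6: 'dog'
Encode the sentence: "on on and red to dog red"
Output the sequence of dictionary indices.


Look up each word in the dictionary:
  'on' -> 3
  'on' -> 3
  'and' -> 5
  'red' -> 4
  'to' -> 2
  'dog' -> 6
  'red' -> 4

Encoded: [3, 3, 5, 4, 2, 6, 4]


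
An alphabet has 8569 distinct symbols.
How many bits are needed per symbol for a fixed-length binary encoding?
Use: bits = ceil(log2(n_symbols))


log2(8569) = 13.0649
Bracket: 2^13 = 8192 < 8569 <= 2^14 = 16384
So ceil(log2(8569)) = 14

bits = ceil(log2(8569)) = ceil(13.0649) = 14 bits


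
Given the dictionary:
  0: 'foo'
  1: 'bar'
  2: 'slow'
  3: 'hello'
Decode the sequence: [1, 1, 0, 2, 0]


Look up each index in the dictionary:
  1 -> 'bar'
  1 -> 'bar'
  0 -> 'foo'
  2 -> 'slow'
  0 -> 'foo'

Decoded: "bar bar foo slow foo"


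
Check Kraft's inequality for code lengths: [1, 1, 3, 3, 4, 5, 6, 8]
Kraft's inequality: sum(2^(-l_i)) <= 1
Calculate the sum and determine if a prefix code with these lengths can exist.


Sum = 2^(-1) + 2^(-1) + 2^(-3) + 2^(-3) + 2^(-4) + 2^(-5) + 2^(-6) + 2^(-8)
    = 0.5 + 0.5 + 0.125 + 0.125 + 0.0625 + 0.03125 + 0.015625 + 0.00390625
    = 349/256 = 1.36328125
Since 1.36328125 > 1, Kraft's inequality is NOT satisfied.
A prefix code with these lengths CANNOT exist.

Kraft sum = 1.36328125. Not satisfied.


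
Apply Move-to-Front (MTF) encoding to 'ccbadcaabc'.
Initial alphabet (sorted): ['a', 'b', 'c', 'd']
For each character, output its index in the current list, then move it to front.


MTF encoding:
'c': index 2 in ['a', 'b', 'c', 'd'] -> ['c', 'a', 'b', 'd']
'c': index 0 in ['c', 'a', 'b', 'd'] -> ['c', 'a', 'b', 'd']
'b': index 2 in ['c', 'a', 'b', 'd'] -> ['b', 'c', 'a', 'd']
'a': index 2 in ['b', 'c', 'a', 'd'] -> ['a', 'b', 'c', 'd']
'd': index 3 in ['a', 'b', 'c', 'd'] -> ['d', 'a', 'b', 'c']
'c': index 3 in ['d', 'a', 'b', 'c'] -> ['c', 'd', 'a', 'b']
'a': index 2 in ['c', 'd', 'a', 'b'] -> ['a', 'c', 'd', 'b']
'a': index 0 in ['a', 'c', 'd', 'b'] -> ['a', 'c', 'd', 'b']
'b': index 3 in ['a', 'c', 'd', 'b'] -> ['b', 'a', 'c', 'd']
'c': index 2 in ['b', 'a', 'c', 'd'] -> ['c', 'b', 'a', 'd']


Output: [2, 0, 2, 2, 3, 3, 2, 0, 3, 2]


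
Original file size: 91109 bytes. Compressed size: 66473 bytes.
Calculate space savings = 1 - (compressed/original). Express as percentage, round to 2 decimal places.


ratio = compressed/original = 66473/91109 = 0.729599
savings = 1 - ratio = 1 - 0.729599 = 0.270401
as a percentage: 0.270401 * 100 = 27.04%

Space savings = 1 - 66473/91109 = 27.04%


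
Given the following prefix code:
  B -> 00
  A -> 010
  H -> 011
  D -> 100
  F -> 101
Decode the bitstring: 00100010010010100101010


Decoding step by step:
Bits 00 -> B
Bits 100 -> D
Bits 010 -> A
Bits 010 -> A
Bits 010 -> A
Bits 100 -> D
Bits 101 -> F
Bits 010 -> A


Decoded message: BDAAADFA


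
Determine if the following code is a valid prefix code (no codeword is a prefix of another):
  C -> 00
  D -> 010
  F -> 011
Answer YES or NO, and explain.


Checking each pair (does one codeword prefix another?):
  C='00' vs D='010': no prefix
  C='00' vs F='011': no prefix
  D='010' vs C='00': no prefix
  D='010' vs F='011': no prefix
  F='011' vs C='00': no prefix
  F='011' vs D='010': no prefix
No violation found over all pairs.

YES -- this is a valid prefix code. No codeword is a prefix of any other codeword.


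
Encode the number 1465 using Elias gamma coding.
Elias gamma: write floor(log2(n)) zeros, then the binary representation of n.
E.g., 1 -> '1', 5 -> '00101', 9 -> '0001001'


num_bits = floor(log2(1465)) + 1 = 11
leading_zeros = num_bits - 1 = 10
binary(1465) = 10110111001

Elias gamma(1465) = '0000000000' + '10110111001' = 000000000010110111001 (21 bits)


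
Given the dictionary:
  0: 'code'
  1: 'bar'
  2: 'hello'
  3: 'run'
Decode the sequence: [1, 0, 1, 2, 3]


Look up each index in the dictionary:
  1 -> 'bar'
  0 -> 'code'
  1 -> 'bar'
  2 -> 'hello'
  3 -> 'run'

Decoded: "bar code bar hello run"


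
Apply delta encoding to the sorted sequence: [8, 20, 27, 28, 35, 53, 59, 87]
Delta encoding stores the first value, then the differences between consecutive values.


First value: 8
Deltas:
  20 - 8 = 12
  27 - 20 = 7
  28 - 27 = 1
  35 - 28 = 7
  53 - 35 = 18
  59 - 53 = 6
  87 - 59 = 28


Delta encoded: [8, 12, 7, 1, 7, 18, 6, 28]


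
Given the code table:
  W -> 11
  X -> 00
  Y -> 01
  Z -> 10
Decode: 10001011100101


Decoding:
10 -> Z
00 -> X
10 -> Z
11 -> W
10 -> Z
01 -> Y
01 -> Y


Result: ZXZWZYY


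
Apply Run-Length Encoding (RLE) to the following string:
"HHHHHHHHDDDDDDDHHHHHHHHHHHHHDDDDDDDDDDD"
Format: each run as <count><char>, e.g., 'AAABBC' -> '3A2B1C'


Scanning runs left to right:
  i=0: run of 'H' x 8 -> '8H'
  i=8: run of 'D' x 7 -> '7D'
  i=15: run of 'H' x 13 -> '13H'
  i=28: run of 'D' x 11 -> '11D'

RLE = 8H7D13H11D


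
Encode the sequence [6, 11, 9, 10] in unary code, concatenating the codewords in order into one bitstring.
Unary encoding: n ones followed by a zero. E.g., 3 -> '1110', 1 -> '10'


Encode each number as n ones followed by a terminating 0:
  6 -> 1111110 (7 bits)
  11 -> 111111111110 (12 bits)
  9 -> 1111111110 (10 bits)
  10 -> 11111111110 (11 bits)
Total length = 7 + 12 + 10 + 11 = 40 bits.

Unary([6, 11, 9, 10]) = 1111110111111111110111111111011111111110 (40 bits)


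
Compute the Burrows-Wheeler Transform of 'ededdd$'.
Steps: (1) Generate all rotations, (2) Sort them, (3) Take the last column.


Rotations (sorted):
  0: $ededdd -> last char: d
  1: d$ededd -> last char: d
  2: dd$eded -> last char: d
  3: ddd$ede -> last char: e
  4: deddd$e -> last char: e
  5: eddd$ed -> last char: d
  6: ededdd$ -> last char: $


BWT = dddeed$


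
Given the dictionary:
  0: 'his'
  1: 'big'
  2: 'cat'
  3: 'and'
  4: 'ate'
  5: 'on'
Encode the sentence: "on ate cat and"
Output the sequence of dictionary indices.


Look up each word in the dictionary:
  'on' -> 5
  'ate' -> 4
  'cat' -> 2
  'and' -> 3

Encoded: [5, 4, 2, 3]


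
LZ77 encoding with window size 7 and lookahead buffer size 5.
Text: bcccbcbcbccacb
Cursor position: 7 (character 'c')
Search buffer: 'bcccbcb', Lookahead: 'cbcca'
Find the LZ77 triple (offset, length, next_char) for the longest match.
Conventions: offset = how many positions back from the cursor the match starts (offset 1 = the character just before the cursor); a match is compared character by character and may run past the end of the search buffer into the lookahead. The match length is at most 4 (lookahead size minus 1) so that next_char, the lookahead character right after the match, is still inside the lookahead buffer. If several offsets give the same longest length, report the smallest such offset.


Try each offset into the search buffer:
  offset=1 (pos 6, char 'b'): match length 0
  offset=2 (pos 5, char 'c'): match length 3
  offset=3 (pos 4, char 'b'): match length 0
  offset=4 (pos 3, char 'c'): match length 3
  offset=5 (pos 2, char 'c'): match length 1
  offset=6 (pos 1, char 'c'): match length 1
  offset=7 (pos 0, char 'b'): match length 0
Longest match has length 3, found at offsets 2, 4; take the smallest, offset 2.
next_char = character at position 7 + 3 = 10 -> 'c'

Best match: offset=2, length=3 (matching 'cbc' starting at position 5)
LZ77 triple: (2, 3, 'c')


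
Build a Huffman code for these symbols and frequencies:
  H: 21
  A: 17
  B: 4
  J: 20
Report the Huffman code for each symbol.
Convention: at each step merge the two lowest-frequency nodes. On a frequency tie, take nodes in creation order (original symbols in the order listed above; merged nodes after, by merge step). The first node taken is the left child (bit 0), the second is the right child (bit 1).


Huffman tree construction:
Step 1: Merge B(4) + A(17) = 21
Step 2: Merge J(20) + H(21) = 41
Step 3: Merge (B+A)(21) + (J+H)(41) = 62
Read each symbol's code off the tree from the root (left child = 0, right child = 1).

Codes:
  H: 11 (length 2)
  A: 01 (length 2)
  B: 00 (length 2)
  J: 10 (length 2)
Average code length: 124/62 = 2.0000 bits/symbol


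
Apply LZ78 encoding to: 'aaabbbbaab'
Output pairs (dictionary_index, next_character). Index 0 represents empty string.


LZ78 encoding steps:
Dictionary: {0: ''}
Step 1: w='' (idx 0), next='a' -> output (0, 'a'), add 'a' as idx 1
Step 2: w='a' (idx 1), next='a' -> output (1, 'a'), add 'aa' as idx 2
Step 3: w='' (idx 0), next='b' -> output (0, 'b'), add 'b' as idx 3
Step 4: w='b' (idx 3), next='b' -> output (3, 'b'), add 'bb' as idx 4
Step 5: w='b' (idx 3), next='a' -> output (3, 'a'), add 'ba' as idx 5
Step 6: w='a' (idx 1), next='b' -> output (1, 'b'), add 'ab' as idx 6


Encoded: [(0, 'a'), (1, 'a'), (0, 'b'), (3, 'b'), (3, 'a'), (1, 'b')]


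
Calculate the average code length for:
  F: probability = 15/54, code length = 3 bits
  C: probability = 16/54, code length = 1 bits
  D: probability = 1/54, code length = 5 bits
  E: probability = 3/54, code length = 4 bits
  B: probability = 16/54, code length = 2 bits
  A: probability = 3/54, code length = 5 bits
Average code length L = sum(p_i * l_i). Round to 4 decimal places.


Weighted contributions p_i * l_i:
  F: (15/54) * 3 = 45/54
  C: (16/54) * 1 = 16/54
  D: (1/54) * 5 = 5/54
  E: (3/54) * 4 = 12/54
  B: (16/54) * 2 = 32/54
  A: (3/54) * 5 = 15/54
Sum = (45 + 16 + 5 + 12 + 32 + 15)/54 = 125/54

L = 125/54 = 2.3148 bits/symbol


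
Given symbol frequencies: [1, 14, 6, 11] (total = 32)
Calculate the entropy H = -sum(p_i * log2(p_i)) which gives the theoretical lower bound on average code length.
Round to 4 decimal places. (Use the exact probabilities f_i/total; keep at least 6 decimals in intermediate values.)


Per-symbol terms -p_i * log2(p_i) with p_i = f_i/32:
  p = 1/32 = 0.031250: log2(p) = -5.000000, -p*log2(p) = 0.156250
  p = 14/32 = 0.437500: log2(p) = -1.192645, -p*log2(p) = 0.521782
  p = 6/32 = 0.187500: log2(p) = -2.415037, -p*log2(p) = 0.452820
  p = 11/32 = 0.343750: log2(p) = -1.540568, -p*log2(p) = 0.529570
H = 0.156250 + 0.521782 + 0.452820 + 0.529570 = 1.660422

H = 1.6604 bits/symbol


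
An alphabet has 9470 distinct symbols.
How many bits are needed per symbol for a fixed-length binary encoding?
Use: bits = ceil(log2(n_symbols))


log2(9470) = 13.2091
Bracket: 2^13 = 8192 < 9470 <= 2^14 = 16384
So ceil(log2(9470)) = 14

bits = ceil(log2(9470)) = ceil(13.2091) = 14 bits


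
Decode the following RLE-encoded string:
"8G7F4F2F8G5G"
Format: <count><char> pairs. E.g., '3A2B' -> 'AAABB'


Expanding each <count><char> pair:
  8G -> 'GGGGGGGG'
  7F -> 'FFFFFFF'
  4F -> 'FFFF'
  2F -> 'FF'
  8G -> 'GGGGGGGG'
  5G -> 'GGGGG'

Decoded = GGGGGGGGFFFFFFFFFFFFFGGGGGGGGGGGGG


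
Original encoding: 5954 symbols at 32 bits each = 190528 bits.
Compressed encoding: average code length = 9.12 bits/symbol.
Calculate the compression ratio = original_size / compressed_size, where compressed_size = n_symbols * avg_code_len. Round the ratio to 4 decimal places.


original_size = n_symbols * orig_bits = 5954 * 32 = 190528 bits
compressed_size = n_symbols * avg_code_len = 5954 * 9.12 = 54300.48 bits
ratio = original_size / compressed_size = 190528 / 54300.48 = 3.5088

Compression ratio = 3.5088


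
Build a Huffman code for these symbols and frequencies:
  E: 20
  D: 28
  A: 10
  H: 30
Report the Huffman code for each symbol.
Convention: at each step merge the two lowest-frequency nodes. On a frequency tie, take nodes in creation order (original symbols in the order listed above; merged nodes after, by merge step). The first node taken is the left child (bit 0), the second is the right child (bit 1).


Huffman tree construction:
Step 1: Merge A(10) + E(20) = 30
Step 2: Merge D(28) + H(30) = 58
Step 3: Merge (A+E)(30) + (D+H)(58) = 88
Read each symbol's code off the tree from the root (left child = 0, right child = 1).

Codes:
  E: 01 (length 2)
  D: 10 (length 2)
  A: 00 (length 2)
  H: 11 (length 2)
Average code length: 176/88 = 2.0000 bits/symbol


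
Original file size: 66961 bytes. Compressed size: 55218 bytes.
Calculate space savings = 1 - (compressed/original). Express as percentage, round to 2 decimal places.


ratio = compressed/original = 55218/66961 = 0.824629
savings = 1 - ratio = 1 - 0.824629 = 0.175371
as a percentage: 0.175371 * 100 = 17.54%

Space savings = 1 - 55218/66961 = 17.54%


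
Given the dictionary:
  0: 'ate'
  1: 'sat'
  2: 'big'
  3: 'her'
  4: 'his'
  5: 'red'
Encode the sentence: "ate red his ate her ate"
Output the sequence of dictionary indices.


Look up each word in the dictionary:
  'ate' -> 0
  'red' -> 5
  'his' -> 4
  'ate' -> 0
  'her' -> 3
  'ate' -> 0

Encoded: [0, 5, 4, 0, 3, 0]


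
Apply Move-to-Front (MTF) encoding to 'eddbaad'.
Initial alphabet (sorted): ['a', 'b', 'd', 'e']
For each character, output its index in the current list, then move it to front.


MTF encoding:
'e': index 3 in ['a', 'b', 'd', 'e'] -> ['e', 'a', 'b', 'd']
'd': index 3 in ['e', 'a', 'b', 'd'] -> ['d', 'e', 'a', 'b']
'd': index 0 in ['d', 'e', 'a', 'b'] -> ['d', 'e', 'a', 'b']
'b': index 3 in ['d', 'e', 'a', 'b'] -> ['b', 'd', 'e', 'a']
'a': index 3 in ['b', 'd', 'e', 'a'] -> ['a', 'b', 'd', 'e']
'a': index 0 in ['a', 'b', 'd', 'e'] -> ['a', 'b', 'd', 'e']
'd': index 2 in ['a', 'b', 'd', 'e'] -> ['d', 'a', 'b', 'e']


Output: [3, 3, 0, 3, 3, 0, 2]


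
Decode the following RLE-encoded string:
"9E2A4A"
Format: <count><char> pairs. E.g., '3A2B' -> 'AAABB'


Expanding each <count><char> pair:
  9E -> 'EEEEEEEEE'
  2A -> 'AA'
  4A -> 'AAAA'

Decoded = EEEEEEEEEAAAAAA


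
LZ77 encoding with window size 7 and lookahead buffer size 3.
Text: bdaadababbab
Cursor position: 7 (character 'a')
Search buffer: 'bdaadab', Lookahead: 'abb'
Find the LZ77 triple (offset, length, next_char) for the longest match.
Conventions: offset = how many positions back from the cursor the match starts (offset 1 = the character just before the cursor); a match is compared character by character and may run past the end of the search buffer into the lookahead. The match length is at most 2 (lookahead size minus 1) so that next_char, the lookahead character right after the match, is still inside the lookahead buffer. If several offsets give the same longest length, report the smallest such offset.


Try each offset into the search buffer:
  offset=1 (pos 6, char 'b'): match length 0
  offset=2 (pos 5, char 'a'): match length 2
  offset=3 (pos 4, char 'd'): match length 0
  offset=4 (pos 3, char 'a'): match length 1
  offset=5 (pos 2, char 'a'): match length 1
  offset=6 (pos 1, char 'd'): match length 0
  offset=7 (pos 0, char 'b'): match length 0
Longest match has length 2 at offset 2.
next_char = character at position 7 + 2 = 9 -> 'b'

Best match: offset=2, length=2 (matching 'ab' starting at position 5)
LZ77 triple: (2, 2, 'b')


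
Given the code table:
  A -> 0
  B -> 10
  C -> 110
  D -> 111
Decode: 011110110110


Decoding:
0 -> A
111 -> D
10 -> B
110 -> C
110 -> C


Result: ADBCC


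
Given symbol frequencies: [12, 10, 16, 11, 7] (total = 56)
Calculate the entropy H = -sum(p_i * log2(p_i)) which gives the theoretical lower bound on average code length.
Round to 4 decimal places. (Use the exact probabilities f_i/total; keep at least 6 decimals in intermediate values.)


Per-symbol terms -p_i * log2(p_i) with p_i = f_i/56:
  p = 12/56 = 0.214286: log2(p) = -2.222392, -p*log2(p) = 0.476227
  p = 10/56 = 0.178571: log2(p) = -2.485427, -p*log2(p) = 0.443826
  p = 16/56 = 0.285714: log2(p) = -1.807355, -p*log2(p) = 0.516387
  p = 11/56 = 0.196429: log2(p) = -2.347923, -p*log2(p) = 0.461199
  p = 7/56 = 0.125000: log2(p) = -3.000000, -p*log2(p) = 0.375000
H = 0.476227 + 0.443826 + 0.516387 + 0.461199 + 0.375000 = 2.272639

H = 2.2726 bits/symbol


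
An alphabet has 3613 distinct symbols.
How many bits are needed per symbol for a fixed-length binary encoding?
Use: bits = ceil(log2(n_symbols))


log2(3613) = 11.819
Bracket: 2^11 = 2048 < 3613 <= 2^12 = 4096
So ceil(log2(3613)) = 12

bits = ceil(log2(3613)) = ceil(11.819) = 12 bits


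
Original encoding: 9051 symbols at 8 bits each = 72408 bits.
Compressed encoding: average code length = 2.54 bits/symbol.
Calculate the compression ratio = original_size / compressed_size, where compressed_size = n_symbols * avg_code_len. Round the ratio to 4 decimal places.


original_size = n_symbols * orig_bits = 9051 * 8 = 72408 bits
compressed_size = n_symbols * avg_code_len = 9051 * 2.54 = 22989.54 bits
ratio = original_size / compressed_size = 72408 / 22989.54 = 3.1496

Compression ratio = 3.1496


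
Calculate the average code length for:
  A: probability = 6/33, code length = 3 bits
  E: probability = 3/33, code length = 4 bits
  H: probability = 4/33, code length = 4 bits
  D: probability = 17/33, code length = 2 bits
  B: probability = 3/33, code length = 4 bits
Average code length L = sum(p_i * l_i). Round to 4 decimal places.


Weighted contributions p_i * l_i:
  A: (6/33) * 3 = 18/33
  E: (3/33) * 4 = 12/33
  H: (4/33) * 4 = 16/33
  D: (17/33) * 2 = 34/33
  B: (3/33) * 4 = 12/33
Sum = (18 + 12 + 16 + 34 + 12)/33 = 92/33

L = 92/33 = 2.7879 bits/symbol


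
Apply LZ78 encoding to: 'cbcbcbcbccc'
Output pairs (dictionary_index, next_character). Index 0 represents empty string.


LZ78 encoding steps:
Dictionary: {0: ''}
Step 1: w='' (idx 0), next='c' -> output (0, 'c'), add 'c' as idx 1
Step 2: w='' (idx 0), next='b' -> output (0, 'b'), add 'b' as idx 2
Step 3: w='c' (idx 1), next='b' -> output (1, 'b'), add 'cb' as idx 3
Step 4: w='cb' (idx 3), next='c' -> output (3, 'c'), add 'cbc' as idx 4
Step 5: w='b' (idx 2), next='c' -> output (2, 'c'), add 'bc' as idx 5
Step 6: w='c' (idx 1), next='c' -> output (1, 'c'), add 'cc' as idx 6


Encoded: [(0, 'c'), (0, 'b'), (1, 'b'), (3, 'c'), (2, 'c'), (1, 'c')]


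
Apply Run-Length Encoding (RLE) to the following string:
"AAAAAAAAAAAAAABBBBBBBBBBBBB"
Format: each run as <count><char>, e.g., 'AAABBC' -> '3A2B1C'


Scanning runs left to right:
  i=0: run of 'A' x 14 -> '14A'
  i=14: run of 'B' x 13 -> '13B'

RLE = 14A13B


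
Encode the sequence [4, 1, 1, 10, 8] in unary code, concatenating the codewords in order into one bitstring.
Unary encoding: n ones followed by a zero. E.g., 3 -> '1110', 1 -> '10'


Encode each number as n ones followed by a terminating 0:
  4 -> 11110 (5 bits)
  1 -> 10 (2 bits)
  1 -> 10 (2 bits)
  10 -> 11111111110 (11 bits)
  8 -> 111111110 (9 bits)
Total length = 5 + 2 + 2 + 11 + 9 = 29 bits.

Unary([4, 1, 1, 10, 8]) = 11110101011111111110111111110 (29 bits)


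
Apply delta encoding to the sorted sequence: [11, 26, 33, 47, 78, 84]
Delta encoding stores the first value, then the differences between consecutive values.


First value: 11
Deltas:
  26 - 11 = 15
  33 - 26 = 7
  47 - 33 = 14
  78 - 47 = 31
  84 - 78 = 6


Delta encoded: [11, 15, 7, 14, 31, 6]


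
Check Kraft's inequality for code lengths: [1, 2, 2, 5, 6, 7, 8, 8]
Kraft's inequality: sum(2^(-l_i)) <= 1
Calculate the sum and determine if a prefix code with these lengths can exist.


Sum = 2^(-1) + 2^(-2) + 2^(-2) + 2^(-5) + 2^(-6) + 2^(-7) + 2^(-8) + 2^(-8)
    = 0.5 + 0.25 + 0.25 + 0.03125 + 0.015625 + 0.0078125 + 0.00390625 + 0.00390625
    = 272/256 = 1.0625
Since 1.0625 > 1, Kraft's inequality is NOT satisfied.
A prefix code with these lengths CANNOT exist.

Kraft sum = 1.0625. Not satisfied.


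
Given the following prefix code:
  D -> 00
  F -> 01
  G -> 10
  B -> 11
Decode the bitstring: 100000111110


Decoding step by step:
Bits 10 -> G
Bits 00 -> D
Bits 00 -> D
Bits 11 -> B
Bits 11 -> B
Bits 10 -> G


Decoded message: GDDBBG


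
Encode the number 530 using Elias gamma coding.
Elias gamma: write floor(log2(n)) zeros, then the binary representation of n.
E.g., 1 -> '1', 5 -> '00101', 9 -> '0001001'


num_bits = floor(log2(530)) + 1 = 10
leading_zeros = num_bits - 1 = 9
binary(530) = 1000010010

Elias gamma(530) = '000000000' + '1000010010' = 0000000001000010010 (19 bits)


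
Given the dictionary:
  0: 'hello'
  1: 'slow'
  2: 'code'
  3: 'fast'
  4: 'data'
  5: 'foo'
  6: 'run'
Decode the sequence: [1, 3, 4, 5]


Look up each index in the dictionary:
  1 -> 'slow'
  3 -> 'fast'
  4 -> 'data'
  5 -> 'foo'

Decoded: "slow fast data foo"


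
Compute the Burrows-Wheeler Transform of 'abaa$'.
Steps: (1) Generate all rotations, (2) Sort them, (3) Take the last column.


Rotations (sorted):
  0: $abaa -> last char: a
  1: a$aba -> last char: a
  2: aa$ab -> last char: b
  3: abaa$ -> last char: $
  4: baa$a -> last char: a


BWT = aab$a


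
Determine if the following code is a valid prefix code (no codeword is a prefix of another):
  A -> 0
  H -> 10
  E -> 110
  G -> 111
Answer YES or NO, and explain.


Checking each pair (does one codeword prefix another?):
  A='0' vs H='10': no prefix
  A='0' vs E='110': no prefix
  A='0' vs G='111': no prefix
  H='10' vs A='0': no prefix
  H='10' vs E='110': no prefix
  H='10' vs G='111': no prefix
  E='110' vs A='0': no prefix
  E='110' vs H='10': no prefix
  E='110' vs G='111': no prefix
  G='111' vs A='0': no prefix
  G='111' vs H='10': no prefix
  G='111' vs E='110': no prefix
No violation found over all pairs.

YES -- this is a valid prefix code. No codeword is a prefix of any other codeword.


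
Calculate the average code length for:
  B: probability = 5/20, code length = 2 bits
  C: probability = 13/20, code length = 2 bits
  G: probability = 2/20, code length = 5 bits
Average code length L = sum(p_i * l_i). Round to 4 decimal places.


Weighted contributions p_i * l_i:
  B: (5/20) * 2 = 10/20
  C: (13/20) * 2 = 26/20
  G: (2/20) * 5 = 10/20
Sum = (10 + 26 + 10)/20 = 46/20

L = 46/20 = 2.3000 bits/symbol


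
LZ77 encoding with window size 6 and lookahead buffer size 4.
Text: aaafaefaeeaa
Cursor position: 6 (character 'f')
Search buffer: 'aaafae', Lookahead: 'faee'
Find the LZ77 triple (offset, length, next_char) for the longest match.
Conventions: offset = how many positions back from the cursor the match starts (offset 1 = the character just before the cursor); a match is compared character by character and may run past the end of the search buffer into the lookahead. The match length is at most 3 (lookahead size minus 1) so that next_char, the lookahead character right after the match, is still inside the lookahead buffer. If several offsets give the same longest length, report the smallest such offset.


Try each offset into the search buffer:
  offset=1 (pos 5, char 'e'): match length 0
  offset=2 (pos 4, char 'a'): match length 0
  offset=3 (pos 3, char 'f'): match length 3
  offset=4 (pos 2, char 'a'): match length 0
  offset=5 (pos 1, char 'a'): match length 0
  offset=6 (pos 0, char 'a'): match length 0
Longest match has length 3 at offset 3.
next_char = character at position 6 + 3 = 9 -> 'e'

Best match: offset=3, length=3 (matching 'fae' starting at position 3)
LZ77 triple: (3, 3, 'e')


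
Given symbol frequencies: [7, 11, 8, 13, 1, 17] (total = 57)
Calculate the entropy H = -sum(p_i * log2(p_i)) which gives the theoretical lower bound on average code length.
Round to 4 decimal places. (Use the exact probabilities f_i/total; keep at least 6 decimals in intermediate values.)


Per-symbol terms -p_i * log2(p_i) with p_i = f_i/57:
  p = 7/57 = 0.122807: log2(p) = -3.025535, -p*log2(p) = 0.371557
  p = 11/57 = 0.192982: log2(p) = -2.373458, -p*log2(p) = 0.458036
  p = 8/57 = 0.140351: log2(p) = -2.832890, -p*log2(p) = 0.397599
  p = 13/57 = 0.228070: log2(p) = -2.132450, -p*log2(p) = 0.486348
  p = 1/57 = 0.017544: log2(p) = -5.832890, -p*log2(p) = 0.102331
  p = 17/57 = 0.298246: log2(p) = -1.745427, -p*log2(p) = 0.520566
H = 0.371557 + 0.458036 + 0.397599 + 0.486348 + 0.102331 + 0.520566 = 2.336437

H = 2.3364 bits/symbol


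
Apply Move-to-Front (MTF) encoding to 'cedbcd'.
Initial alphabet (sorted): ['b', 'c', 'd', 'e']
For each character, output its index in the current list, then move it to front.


MTF encoding:
'c': index 1 in ['b', 'c', 'd', 'e'] -> ['c', 'b', 'd', 'e']
'e': index 3 in ['c', 'b', 'd', 'e'] -> ['e', 'c', 'b', 'd']
'd': index 3 in ['e', 'c', 'b', 'd'] -> ['d', 'e', 'c', 'b']
'b': index 3 in ['d', 'e', 'c', 'b'] -> ['b', 'd', 'e', 'c']
'c': index 3 in ['b', 'd', 'e', 'c'] -> ['c', 'b', 'd', 'e']
'd': index 2 in ['c', 'b', 'd', 'e'] -> ['d', 'c', 'b', 'e']


Output: [1, 3, 3, 3, 3, 2]


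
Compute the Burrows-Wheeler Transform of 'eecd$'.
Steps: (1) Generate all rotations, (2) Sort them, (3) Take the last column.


Rotations (sorted):
  0: $eecd -> last char: d
  1: cd$ee -> last char: e
  2: d$eec -> last char: c
  3: ecd$e -> last char: e
  4: eecd$ -> last char: $


BWT = dece$


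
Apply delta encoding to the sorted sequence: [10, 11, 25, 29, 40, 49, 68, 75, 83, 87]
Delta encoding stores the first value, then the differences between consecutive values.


First value: 10
Deltas:
  11 - 10 = 1
  25 - 11 = 14
  29 - 25 = 4
  40 - 29 = 11
  49 - 40 = 9
  68 - 49 = 19
  75 - 68 = 7
  83 - 75 = 8
  87 - 83 = 4


Delta encoded: [10, 1, 14, 4, 11, 9, 19, 7, 8, 4]


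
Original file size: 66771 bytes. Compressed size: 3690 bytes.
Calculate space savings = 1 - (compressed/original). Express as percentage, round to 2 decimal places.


ratio = compressed/original = 3690/66771 = 0.055264
savings = 1 - ratio = 1 - 0.055264 = 0.944736
as a percentage: 0.944736 * 100 = 94.47%

Space savings = 1 - 3690/66771 = 94.47%


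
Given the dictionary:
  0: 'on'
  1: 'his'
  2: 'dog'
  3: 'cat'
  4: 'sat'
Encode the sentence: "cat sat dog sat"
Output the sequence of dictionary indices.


Look up each word in the dictionary:
  'cat' -> 3
  'sat' -> 4
  'dog' -> 2
  'sat' -> 4

Encoded: [3, 4, 2, 4]


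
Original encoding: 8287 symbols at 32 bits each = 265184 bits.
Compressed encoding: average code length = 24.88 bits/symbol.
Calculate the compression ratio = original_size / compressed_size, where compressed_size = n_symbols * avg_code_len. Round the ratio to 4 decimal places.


original_size = n_symbols * orig_bits = 8287 * 32 = 265184 bits
compressed_size = n_symbols * avg_code_len = 8287 * 24.88 = 206180.56 bits
ratio = original_size / compressed_size = 265184 / 206180.56 = 1.2862

Compression ratio = 1.2862


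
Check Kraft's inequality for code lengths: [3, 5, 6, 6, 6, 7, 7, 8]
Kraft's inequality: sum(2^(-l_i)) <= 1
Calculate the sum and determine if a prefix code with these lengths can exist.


Sum = 2^(-3) + 2^(-5) + 2^(-6) + 2^(-6) + 2^(-6) + 2^(-7) + 2^(-7) + 2^(-8)
    = 0.125 + 0.03125 + 0.015625 + 0.015625 + 0.015625 + 0.0078125 + 0.0078125 + 0.00390625
    = 57/256 = 0.22265625
Since 0.22265625 <= 1, Kraft's inequality IS satisfied.
A prefix code with these lengths CAN exist.

Kraft sum = 0.22265625. Satisfied.


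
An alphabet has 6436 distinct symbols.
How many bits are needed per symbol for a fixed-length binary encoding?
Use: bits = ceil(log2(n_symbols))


log2(6436) = 12.6519
Bracket: 2^12 = 4096 < 6436 <= 2^13 = 8192
So ceil(log2(6436)) = 13

bits = ceil(log2(6436)) = ceil(12.6519) = 13 bits


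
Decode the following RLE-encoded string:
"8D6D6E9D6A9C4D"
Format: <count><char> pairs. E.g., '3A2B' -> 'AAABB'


Expanding each <count><char> pair:
  8D -> 'DDDDDDDD'
  6D -> 'DDDDDD'
  6E -> 'EEEEEE'
  9D -> 'DDDDDDDDD'
  6A -> 'AAAAAA'
  9C -> 'CCCCCCCCC'
  4D -> 'DDDD'

Decoded = DDDDDDDDDDDDDDEEEEEEDDDDDDDDDAAAAAACCCCCCCCCDDDD


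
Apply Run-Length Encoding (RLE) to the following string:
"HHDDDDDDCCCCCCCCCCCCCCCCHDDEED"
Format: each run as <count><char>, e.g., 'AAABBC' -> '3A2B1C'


Scanning runs left to right:
  i=0: run of 'H' x 2 -> '2H'
  i=2: run of 'D' x 6 -> '6D'
  i=8: run of 'C' x 16 -> '16C'
  i=24: run of 'H' x 1 -> '1H'
  i=25: run of 'D' x 2 -> '2D'
  i=27: run of 'E' x 2 -> '2E'
  i=29: run of 'D' x 1 -> '1D'

RLE = 2H6D16C1H2D2E1D


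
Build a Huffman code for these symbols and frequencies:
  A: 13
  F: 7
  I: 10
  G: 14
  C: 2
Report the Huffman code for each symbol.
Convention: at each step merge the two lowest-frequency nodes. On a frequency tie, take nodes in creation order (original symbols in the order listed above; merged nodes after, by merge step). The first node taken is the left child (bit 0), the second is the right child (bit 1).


Huffman tree construction:
Step 1: Merge C(2) + F(7) = 9
Step 2: Merge (C+F)(9) + I(10) = 19
Step 3: Merge A(13) + G(14) = 27
Step 4: Merge ((C+F)+I)(19) + (A+G)(27) = 46
Read each symbol's code off the tree from the root (left child = 0, right child = 1).

Codes:
  A: 10 (length 2)
  F: 001 (length 3)
  I: 01 (length 2)
  G: 11 (length 2)
  C: 000 (length 3)
Average code length: 101/46 = 2.1957 bits/symbol


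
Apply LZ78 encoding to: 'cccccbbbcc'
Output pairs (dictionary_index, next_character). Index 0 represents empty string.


LZ78 encoding steps:
Dictionary: {0: ''}
Step 1: w='' (idx 0), next='c' -> output (0, 'c'), add 'c' as idx 1
Step 2: w='c' (idx 1), next='c' -> output (1, 'c'), add 'cc' as idx 2
Step 3: w='cc' (idx 2), next='b' -> output (2, 'b'), add 'ccb' as idx 3
Step 4: w='' (idx 0), next='b' -> output (0, 'b'), add 'b' as idx 4
Step 5: w='b' (idx 4), next='c' -> output (4, 'c'), add 'bc' as idx 5
Step 6: w='c' (idx 1), end of input -> output (1, '')


Encoded: [(0, 'c'), (1, 'c'), (2, 'b'), (0, 'b'), (4, 'c'), (1, '')]


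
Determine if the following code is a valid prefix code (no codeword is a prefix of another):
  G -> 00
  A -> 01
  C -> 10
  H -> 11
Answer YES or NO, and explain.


Checking each pair (does one codeword prefix another?):
  G='00' vs A='01': no prefix
  G='00' vs C='10': no prefix
  G='00' vs H='11': no prefix
  A='01' vs G='00': no prefix
  A='01' vs C='10': no prefix
  A='01' vs H='11': no prefix
  C='10' vs G='00': no prefix
  C='10' vs A='01': no prefix
  C='10' vs H='11': no prefix
  H='11' vs G='00': no prefix
  H='11' vs A='01': no prefix
  H='11' vs C='10': no prefix
No violation found over all pairs.

YES -- this is a valid prefix code. No codeword is a prefix of any other codeword.


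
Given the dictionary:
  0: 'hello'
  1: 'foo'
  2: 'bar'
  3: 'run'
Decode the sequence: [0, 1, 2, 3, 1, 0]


Look up each index in the dictionary:
  0 -> 'hello'
  1 -> 'foo'
  2 -> 'bar'
  3 -> 'run'
  1 -> 'foo'
  0 -> 'hello'

Decoded: "hello foo bar run foo hello"


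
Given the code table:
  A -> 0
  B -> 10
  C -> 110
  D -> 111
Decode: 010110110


Decoding:
0 -> A
10 -> B
110 -> C
110 -> C


Result: ABCC


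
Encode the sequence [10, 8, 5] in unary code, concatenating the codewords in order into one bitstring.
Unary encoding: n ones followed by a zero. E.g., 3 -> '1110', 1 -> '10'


Encode each number as n ones followed by a terminating 0:
  10 -> 11111111110 (11 bits)
  8 -> 111111110 (9 bits)
  5 -> 111110 (6 bits)
Total length = 11 + 9 + 6 = 26 bits.

Unary([10, 8, 5]) = 11111111110111111110111110 (26 bits)


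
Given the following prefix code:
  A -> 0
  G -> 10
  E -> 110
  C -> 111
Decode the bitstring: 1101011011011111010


Decoding step by step:
Bits 110 -> E
Bits 10 -> G
Bits 110 -> E
Bits 110 -> E
Bits 111 -> C
Bits 110 -> E
Bits 10 -> G


Decoded message: EGEECEG


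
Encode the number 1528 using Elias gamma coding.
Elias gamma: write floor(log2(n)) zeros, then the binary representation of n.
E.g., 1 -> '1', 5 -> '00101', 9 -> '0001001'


num_bits = floor(log2(1528)) + 1 = 11
leading_zeros = num_bits - 1 = 10
binary(1528) = 10111111000

Elias gamma(1528) = '0000000000' + '10111111000' = 000000000010111111000 (21 bits)


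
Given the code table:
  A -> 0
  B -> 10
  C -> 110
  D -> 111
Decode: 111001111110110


Decoding:
111 -> D
0 -> A
0 -> A
111 -> D
111 -> D
0 -> A
110 -> C


Result: DAADDAC


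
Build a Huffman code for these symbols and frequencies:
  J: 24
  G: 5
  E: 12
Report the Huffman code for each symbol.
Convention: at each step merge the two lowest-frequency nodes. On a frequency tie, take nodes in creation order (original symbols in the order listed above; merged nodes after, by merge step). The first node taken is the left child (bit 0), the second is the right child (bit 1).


Huffman tree construction:
Step 1: Merge G(5) + E(12) = 17
Step 2: Merge (G+E)(17) + J(24) = 41
Read each symbol's code off the tree from the root (left child = 0, right child = 1).

Codes:
  J: 1 (length 1)
  G: 00 (length 2)
  E: 01 (length 2)
Average code length: 58/41 = 1.4146 bits/symbol


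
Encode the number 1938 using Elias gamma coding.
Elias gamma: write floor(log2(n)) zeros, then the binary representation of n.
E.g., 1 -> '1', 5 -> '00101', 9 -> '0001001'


num_bits = floor(log2(1938)) + 1 = 11
leading_zeros = num_bits - 1 = 10
binary(1938) = 11110010010

Elias gamma(1938) = '0000000000' + '11110010010' = 000000000011110010010 (21 bits)


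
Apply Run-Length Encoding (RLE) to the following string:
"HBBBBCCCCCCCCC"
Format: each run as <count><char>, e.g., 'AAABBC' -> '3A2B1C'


Scanning runs left to right:
  i=0: run of 'H' x 1 -> '1H'
  i=1: run of 'B' x 4 -> '4B'
  i=5: run of 'C' x 9 -> '9C'

RLE = 1H4B9C


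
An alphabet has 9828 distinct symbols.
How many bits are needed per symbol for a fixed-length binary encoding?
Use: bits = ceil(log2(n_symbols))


log2(9828) = 13.2627
Bracket: 2^13 = 8192 < 9828 <= 2^14 = 16384
So ceil(log2(9828)) = 14

bits = ceil(log2(9828)) = ceil(13.2627) = 14 bits


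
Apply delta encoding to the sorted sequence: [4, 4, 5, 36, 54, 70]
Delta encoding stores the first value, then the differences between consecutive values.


First value: 4
Deltas:
  4 - 4 = 0
  5 - 4 = 1
  36 - 5 = 31
  54 - 36 = 18
  70 - 54 = 16


Delta encoded: [4, 0, 1, 31, 18, 16]


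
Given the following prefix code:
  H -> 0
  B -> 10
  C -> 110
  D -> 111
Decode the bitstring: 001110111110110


Decoding step by step:
Bits 0 -> H
Bits 0 -> H
Bits 111 -> D
Bits 0 -> H
Bits 111 -> D
Bits 110 -> C
Bits 110 -> C


Decoded message: HHDHDCC


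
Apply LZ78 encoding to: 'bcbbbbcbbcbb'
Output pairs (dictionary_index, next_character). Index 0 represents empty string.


LZ78 encoding steps:
Dictionary: {0: ''}
Step 1: w='' (idx 0), next='b' -> output (0, 'b'), add 'b' as idx 1
Step 2: w='' (idx 0), next='c' -> output (0, 'c'), add 'c' as idx 2
Step 3: w='b' (idx 1), next='b' -> output (1, 'b'), add 'bb' as idx 3
Step 4: w='bb' (idx 3), next='c' -> output (3, 'c'), add 'bbc' as idx 4
Step 5: w='bbc' (idx 4), next='b' -> output (4, 'b'), add 'bbcb' as idx 5
Step 6: w='b' (idx 1), end of input -> output (1, '')


Encoded: [(0, 'b'), (0, 'c'), (1, 'b'), (3, 'c'), (4, 'b'), (1, '')]
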